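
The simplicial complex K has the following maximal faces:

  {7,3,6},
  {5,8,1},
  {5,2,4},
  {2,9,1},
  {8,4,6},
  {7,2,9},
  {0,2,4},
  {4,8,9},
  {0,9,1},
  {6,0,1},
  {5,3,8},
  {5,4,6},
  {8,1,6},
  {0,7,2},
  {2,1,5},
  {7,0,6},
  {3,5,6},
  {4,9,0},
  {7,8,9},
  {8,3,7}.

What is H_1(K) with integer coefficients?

K has 10 vertices, 30 edges, 20 triangles.
rank ∂_1 = 9, rank ∂_2 = 20 ⇒ b_1 = 30 − 9 − 20 = 1; ∂_2 has invariant factor(s) [2] giving torsion. So H_1 ≅ Z ⊕ Z/2.

H_1 = Z ⊕ Z/2.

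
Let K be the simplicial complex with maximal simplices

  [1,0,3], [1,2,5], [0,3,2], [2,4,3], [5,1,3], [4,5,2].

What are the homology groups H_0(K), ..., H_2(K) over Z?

H_0 = Z,  H_1 = Z,  H_2 = 0.

Take the total order 0 < 1 < 2 < 3 < 4 < 5 on the vertex set. Then K (dimension 2) consists of the simplices:

  0-simplices (6): [0], [1], [2], [3], [4], [5]
  1-simplices (12): [0,1], [0,2], [0,3], [1,2], [1,3], [1,5], [2,3], [2,4], [2,5], [3,4], [3,5], [4,5]
  2-simplices (6): [0,1,3], [0,2,3], [1,2,5], [1,3,5], [2,3,4], [2,4,5]

Hence C_0 ≅ Z^6, C_1 ≅ Z^12, C_2 ≅ Z^6.

Boundary ∂_1: C_1 → C_0 is given by ∂[p,q] = [q] − [p].
The 6×12 boundary matrix has rank 5 and Smith normal form diag(1,1,1,1,1).

∂_2: C_2 → C_1 maps a triangle to the signed sum of its edges. For instance
  ∂[1,2,5] = [2,5] − [1,5] + [1,2],
  ∂[0,2,3] = [2,3] − [0,3] + [0,2].
As a 12×6 matrix over Z this has rank 6, with invariant factors (1,1,1,1,1,1).

Now H_k = ker ∂_k / im ∂_{k+1}, so:

  H_0: rank C_0 − rank ∂_1 = 6 − 5 = 1, and the invariant factors of ∂_1 are all 1, so H_0 = Z.
  H_1: rank ker ∂_1 − rank ∂_2 = (12 − 5) − 6 = 1, and the invariant factors of ∂_2 are all 1, so H_1 = Z.
  H_2: rank ker ∂_2 − rank ∂_3 = (6 − 6) − 0 = 0, and there is no ∂_3, so H_2 = 0.

As a check, the Euler characteristic is 6 − 12 + 6 = 0, which agrees with 1 − 1 + 0 = 0.
(K is a triangulation of the cylinder S^1 x I.)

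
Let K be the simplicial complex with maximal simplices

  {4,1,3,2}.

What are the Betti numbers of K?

Order the vertices as 1 < 2 < 3 < 4. Listing each simplex with vertices in this order, K has dimension 3 with simplices:

  0-simplices (4): [1], [2], [3], [4]
  1-simplices (6): [1,2], [1,3], [1,4], [2,3], [2,4], [3,4]
  2-simplices (4): [1,2,3], [1,2,4], [1,3,4], [2,3,4]
  3-simplices (1): [1,2,3,4]

Hence C_0 ≅ Z^4, C_1 ≅ Z^6, C_2 ≅ Z^4, C_3 ≅ Z^1.

The boundary map ∂_1: C_1 → C_0 sends each edge [p,q] (with p < q) to q − p.
As a 4×6 matrix over Z this has rank 3, with invariant factors (1,1,1).

The boundary map ∂_2: C_2 → C_1 acts by ∂[p,q,r] = [q,r] − [p,r] + [p,q]. For instance
  ∂[1,2,3] = [2,3] − [1,3] + [1,2],
  ∂[2,3,4] = [3,4] − [2,4] + [2,3].
The resulting 6×4 matrix has rank 3, and its Smith normal form has invariant factors (1,1,1).

∂_3: C_3 → C_2 sends each 3-simplex σ to the alternating sum Σ_i (−1)^i (σ with its i-th vertex removed). For instance
  ∂[1,2,3,4] = [2,3,4] − [1,3,4] + [1,2,4] − [1,2,3].
The resulting 4×1 matrix has rank 1, and its Smith normal form has invariant factors (1).

Now H_k = ker ∂_k / im ∂_{k+1}, so:

  H_0: rank C_0 − rank ∂_1 = 4 − 3 = 1, and the invariant factors of ∂_1 are all 1, so H_0 ≅ Z.
  H_1: rank ker ∂_1 − rank ∂_2 = (6 − 3) − 3 = 0, and the invariant factors of ∂_2 are all 1, so H_1 ≅ 0.
  H_2: rank ker ∂_2 − rank ∂_3 = (4 − 3) − 1 = 0, and the invariant factors of ∂_3 are all 1, so H_2 ≅ 0.
  H_3: rank ker ∂_3 − rank ∂_4 = (1 − 1) − 0 = 0, and there is no ∂_4, so H_3 ≅ 0.

Hence the Betti numbers are b_0 = 1, b_1 = 0, b_2 = 0, b_3 = 0.

b_0 = 1, b_1 = 0, b_2 = 0, b_3 = 0.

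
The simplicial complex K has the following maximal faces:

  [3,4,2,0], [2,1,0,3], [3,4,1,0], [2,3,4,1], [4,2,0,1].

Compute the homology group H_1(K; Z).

H_1 = 0.

K has 5 vertices, 10 edges, 10 triangles, 5 3-simplices.
rank ∂_1 = 4, rank ∂_2 = 6 ⇒ b_1 = 10 − 4 − 6 = 0; all invariant factors of ∂_2 are 1 so no torsion. So H_1 = 0.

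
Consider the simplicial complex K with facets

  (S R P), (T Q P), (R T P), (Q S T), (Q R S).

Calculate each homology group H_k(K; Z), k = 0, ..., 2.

Fix the vertex order P < Q < R < S < T and write every simplex with vertices in increasing order. Then dim K = 2 and the simplices of K are:

  0-simplices (5): P, Q, R, S, T
  1-simplices (10): PQ, PR, PS, PT, QR, QS, QT, RS, RT, ST
  2-simplices (5): PQT, PRS, PRT, QRS, QST

so the chain groups are C_0 ≅ Z^5, C_1 ≅ Z^10, C_2 ≅ Z^5.

Boundary ∂_1: C_1 → C_0 maps an edge to its endpoints' difference, ∂[p,q] = q − p.
The 5×10 boundary matrix has rank 4 and Smith normal form diag(1,1,1,1).

The boundary map ∂_2: C_2 → C_1 acts by ∂[p,q,r] = [q,r] − [p,r] + [p,q]. For instance
  ∂PQT = QT − PT + PQ,
  ∂QST = ST − QT + QS.
This gives a 10×5 integer matrix of rank 5; reducing to Smith normal form yields diagonal entries (1,1,1,1,1).

From H_k ≅ ker(∂_k) / im(∂_{k+1}) we obtain:

  H_0: rank C_0 − rank ∂_1 = 5 − 4 = 1, and the invariant factors of ∂_1 are all 1, so H_0 = Z.
  H_1: rank ker ∂_1 − rank ∂_2 = (10 − 4) − 5 = 1, and the invariant factors of ∂_2 are all 1, so H_1 = Z.
  H_2: rank ker ∂_2 − rank ∂_3 = (5 − 5) − 0 = 0, and there is no ∂_3, so H_2 = 0.

H_0 ≅ Z,  H_1 ≅ Z,  H_2 = 0.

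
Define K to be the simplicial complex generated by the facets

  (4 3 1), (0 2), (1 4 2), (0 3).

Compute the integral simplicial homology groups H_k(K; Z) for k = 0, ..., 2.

K has 5 vertices, 7 edges, 2 triangles.
rank ∂_0 = 0, rank ∂_1 = 4 ⇒ b_0 = 5 − 0 − 4 = 1; all invariant factors of ∂_1 are 1 so no torsion. So H_0 ≅ Z.
rank ∂_1 = 4, rank ∂_2 = 2 ⇒ b_1 = 7 − 4 − 2 = 1; all invariant factors of ∂_2 are 1 so no torsion. So H_1 ≅ Z.
rank ∂_2 = 2, rank ∂_3 = 0 ⇒ b_2 = 2 − 2 − 0 = 0. So H_2 ≅ 0.

H_0 = Z,  H_1 = Z,  H_2 = 0.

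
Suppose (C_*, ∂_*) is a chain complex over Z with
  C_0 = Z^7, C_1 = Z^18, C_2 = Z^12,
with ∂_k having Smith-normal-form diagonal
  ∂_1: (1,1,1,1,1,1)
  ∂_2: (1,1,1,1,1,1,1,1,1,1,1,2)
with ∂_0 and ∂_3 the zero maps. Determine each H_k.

H_0 = Z,  H_1 = Z/2,  H_2 = 0.

H_0: b_0 = 7 − 0 − 6 = 1; torsion from ∂_1 factors > 1: none. So H_0 = Z.
H_1: b_1 = 18 − 6 − 12 = 0; torsion from ∂_2 factors > 1: [2]. So H_1 = Z/2.
H_2: b_2 = 12 − 12 − 0 = 0; torsion from ∂_3 factors > 1: none. So H_2 = 0.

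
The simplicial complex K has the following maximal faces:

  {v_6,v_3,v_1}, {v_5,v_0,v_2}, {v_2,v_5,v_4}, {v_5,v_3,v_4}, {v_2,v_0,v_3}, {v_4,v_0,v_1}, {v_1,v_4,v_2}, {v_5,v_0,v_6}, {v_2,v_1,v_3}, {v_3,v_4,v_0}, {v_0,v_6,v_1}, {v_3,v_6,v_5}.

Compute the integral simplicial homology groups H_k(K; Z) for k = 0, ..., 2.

Fix the vertex order v_0 < v_1 < v_2 < v_3 < v_4 < v_5 < v_6 and write every simplex with vertices in increasing order. Then dim K = 2 and the simplices of K are:

  0-simplices (7): [v_0], [v_1], [v_2], [v_3], [v_4], [v_5], [v_6]
  1-simplices (18): (18 of them)
  2-simplices (12): (12 of them)

Hence C_0 ≅ Z^7, C_1 ≅ Z^18, C_2 ≅ Z^12.

∂_1: C_1 → C_0 is given by ∂[p,q] = [q] − [p]. For instance
  ∂[v_2,v_4] = [v_4] − [v_2].
This gives a 7×18 integer matrix of rank 6; reducing to Smith normal form yields diagonal entries (1,1,1,1,1,1).

The boundary map ∂_2: C_2 → C_1 acts by ∂[p,q,r] = [q,r] − [p,r] + [p,q]. For instance
  ∂[v_3,v_5,v_6] = [v_5,v_6] − [v_3,v_6] + [v_3,v_5],
  ∂[v_0,v_1,v_4] = [v_1,v_4] − [v_0,v_4] + [v_0,v_1].
The resulting 18×12 matrix has rank 12, and its Smith normal form has invariant factors (1,1,1,1,1,1,1,1,1,1,1,2).

Now H_k = ker ∂_k / im ∂_{k+1}, so:

  H_0: rank C_0 − rank ∂_1 = 7 − 6 = 1, and the invariant factors of ∂_1 are all 1, so H_0 ≅ Z.
  H_1: rank ker ∂_1 − rank ∂_2 = (18 − 6) − 12 = 0, and ∂_2 has invariant factor 2 > 1, so H_1 ≅ Z/2.
  H_2: rank ker ∂_2 − rank ∂_3 = (12 − 12) − 0 = 0, and there is no ∂_3, so H_2 ≅ 0.

H_0 ≅ Z,  H_1 ≅ Z/2,  H_2 = 0.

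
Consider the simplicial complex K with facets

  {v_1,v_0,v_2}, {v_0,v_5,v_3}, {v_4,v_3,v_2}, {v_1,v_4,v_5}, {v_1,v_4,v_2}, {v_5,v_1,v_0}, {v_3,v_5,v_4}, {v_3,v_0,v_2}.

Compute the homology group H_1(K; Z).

Order the vertices as v_0 < v_1 < v_2 < v_3 < v_4 < v_5. Listing each simplex with vertices in this order, K has dimension 2 with simplices:

  0-simplices (6): [v_0], [v_1], [v_2], [v_3], [v_4], [v_5]
  1-simplices (12): [v_0,v_1], [v_0,v_2], [v_0,v_3], [v_0,v_5], [v_1,v_2], [v_1,v_4], [v_1,v_5], [v_2,v_3], [v_2,v_4], [v_3,v_4], [v_3,v_5], [v_4,v_5]
  2-simplices (8): [v_0,v_1,v_2], [v_0,v_1,v_5], [v_0,v_2,v_3], [v_0,v_3,v_5], [v_1,v_2,v_4], [v_1,v_4,v_5], [v_2,v_3,v_4], [v_3,v_4,v_5]

so the chain groups are C_0 ≅ Z^6, C_1 ≅ Z^12, C_2 ≅ Z^8.

The boundary map ∂_1: C_1 → C_0 sends each edge [p,q] (with p < q) to q − p.
This gives a 6×12 integer matrix of rank 5; reducing to Smith normal form yields diagonal entries (1,1,1,1,1).

The boundary map ∂_2: C_2 → C_1 acts by ∂[p,q,r] = [q,r] − [p,r] + [p,q]. For instance
  ∂[v_2,v_3,v_4] = [v_3,v_4] − [v_2,v_4] + [v_2,v_3],
  ∂[v_0,v_1,v_2] = [v_1,v_2] − [v_0,v_2] + [v_0,v_1].
The resulting 12×8 matrix has rank 7, and its Smith normal form has invariant factors (1,1,1,1,1,1,1).

From H_k ≅ ker(∂_k) / im(∂_{k+1}) we obtain:

  H_1: rank ker ∂_1 − rank ∂_2 = (12 − 5) − 7 = 0, and the invariant factors of ∂_2 are all 1, so H_1 ≅ 0.

(K is a triangulation of the 2-sphere S^2.)

H_1 = 0.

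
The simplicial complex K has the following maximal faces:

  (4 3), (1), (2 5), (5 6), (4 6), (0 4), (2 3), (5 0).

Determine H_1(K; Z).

Order the vertices as 0 < 1 < 2 < 3 < 4 < 5 < 6. Listing each simplex with vertices in this order, K has dimension 1 with simplices:

  0-simplices (7): [0], [1], [2], [3], [4], [5], [6]
  1-simplices (7): [0,4], [0,5], [2,3], [2,5], [3,4], [4,6], [5,6]

Hence C_0 ≅ Z^7, C_1 ≅ Z^7.

The boundary map ∂_1: C_1 → C_0 is given by ∂[p,q] = [q] − [p]. For instance
  ∂[2,5] = [5] − [2].
The resulting 7×7 matrix has rank 5, and its Smith normal form has invariant factors (1,1,1,1,1).

From H_k ≅ ker(∂_k) / im(∂_{k+1}) we obtain:

  H_1: rank ker ∂_1 − rank ∂_2 = (7 − 5) − 0 = 2, and there is no ∂_2, so H_1 ≅ Z^2.

H_1 = Z^2.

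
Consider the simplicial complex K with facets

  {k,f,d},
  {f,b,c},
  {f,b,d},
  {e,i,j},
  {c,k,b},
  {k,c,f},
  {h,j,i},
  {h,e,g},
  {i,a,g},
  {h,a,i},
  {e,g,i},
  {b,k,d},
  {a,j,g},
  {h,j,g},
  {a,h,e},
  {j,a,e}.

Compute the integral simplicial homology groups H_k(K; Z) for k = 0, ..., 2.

Fix the vertex order a < b < c < d < e < f < g < h < i < j < k and write every simplex with vertices in increasing order. Then dim K = 2 and the simplices of K are:

  0-simplices (11): a, b, c, d, e, f, g, h, i, j, k
  1-simplices (24): ae, ag, ah, ai, aj, bc, bd, bf, bk, cf, ck, df, dk, eg, eh, ei, ej, fk, gh, gi, gj, hi, hj, ij
  2-simplices (16): aeh, aej, agi, agj, ahi, bcf, bck, bdf, bdk, cfk, dfk, egh, egi, eij, ghj, hij

giving chain groups C_0 ≅ Z^11, C_1 ≅ Z^24, C_2 ≅ Z^16.

The boundary map ∂_1: C_1 → C_0 sends each edge [p,q] (with p < q) to q − p. For instance
  ∂gh = h − g.
This gives a 11×24 integer matrix of rank 9; reducing to Smith normal form yields diagonal entries (1,1,1,1,1,1,1,1,1).

Boundary ∂_2: C_2 → C_1 sends each 2-simplex [p,q,r] to [q,r] − [p,r] + [p,q]. For instance
  ∂egi = gi − ei + eg,
  ∂ghj = hj − gj + gh.
As a 24×16 matrix over Z this has rank 15, with invariant factors (1,1,1,1,1,1,1,1,1,1,1,1,1,1,2).

From H_k ≅ ker(∂_k) / im(∂_{k+1}) we obtain:

  H_0: rank C_0 − rank ∂_1 = 11 − 9 = 2, and the invariant factors of ∂_1 are all 1, so H_0 ≅ Z^2.
  H_1: rank ker ∂_1 − rank ∂_2 = (24 − 9) − 15 = 0, and ∂_2 has invariant factor 2 > 1, so H_1 ≅ Z/2.
  H_2: rank ker ∂_2 − rank ∂_3 = (16 − 15) − 0 = 1, and there is no ∂_3, so H_2 ≅ Z.

H_0 ≅ Z^2,  H_1 ≅ Z/2,  H_2 ≅ Z.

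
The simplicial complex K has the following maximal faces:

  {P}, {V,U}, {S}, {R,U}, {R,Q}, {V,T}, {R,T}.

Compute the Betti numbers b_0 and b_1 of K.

Fix the vertex order P < Q < R < S < T < U < V and write every simplex with vertices in increasing order. Then dim K = 1 and the simplices of K are:

  0-simplices (7): P, Q, R, S, T, U, V
  1-simplices (5): QR, RT, RU, TV, UV

Hence C_0 ≅ Z^7, C_1 ≅ Z^5.

∂_1: C_1 → C_0 maps an edge to its endpoints' difference, ∂[p,q] = q − p.
As a 7×5 matrix over Z this has rank 4, with invariant factors (1,1,1,1).

From H_k ≅ ker(∂_k) / im(∂_{k+1}) we obtain:

  H_0: rank C_0 − rank ∂_1 = 7 − 4 = 3, and the invariant factors of ∂_1 are all 1, so H_0 = Z^3.
  H_1: rank ker ∂_1 − rank ∂_2 = (5 − 4) − 0 = 1, and there is no ∂_2, so H_1 = Z.

Hence the Betti numbers are b_0 = 3, b_1 = 1.

b_0 = 3, b_1 = 1.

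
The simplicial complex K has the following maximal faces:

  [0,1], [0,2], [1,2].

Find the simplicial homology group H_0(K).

We work with the vertex ordering 0 < 1 < 2. The simplices of K, each written with vertices in increasing order, are:

  0-simplices (3): [0], [1], [2]
  1-simplices (3): [0,1], [0,2], [1,2]

giving chain groups C_0 ≅ Z^3, C_1 ≅ Z^3.

Boundary ∂_1: C_1 → C_0 is given by ∂[p,q] = [q] − [p].
As a 3×3 matrix over Z this has rank 2, with invariant factors (1,1).

Reading off H_k = ker ∂_k / im ∂_{k+1}:

  H_0: rank C_0 − rank ∂_1 = 3 − 2 = 1, and the invariant factors of ∂_1 are all 1, so H_0 ≅ Z.

(K is a triangulation of the circle S^1.)

H_0 ≅ Z.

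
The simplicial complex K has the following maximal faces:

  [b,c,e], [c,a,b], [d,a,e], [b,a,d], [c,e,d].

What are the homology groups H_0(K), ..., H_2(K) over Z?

H_0 ≅ Z,  H_1 ≅ Z,  H_2 = 0.

Order the vertices as a < b < c < d < e. Listing each simplex with vertices in this order, K has dimension 2 with simplices:

  0-simplices (5): a, b, c, d, e
  1-simplices (10): ab, ac, ad, ae, bc, bd, be, cd, ce, de
  2-simplices (5): abc, abd, ade, bce, cde

so the chain groups are C_0 ≅ Z^5, C_1 ≅ Z^10, C_2 ≅ Z^5.

Boundary ∂_1: C_1 → C_0 maps an edge to its endpoints' difference, ∂[p,q] = q − p. For instance
  ∂ac = c − a.
As a 5×10 matrix over Z this has rank 4, with invariant factors (1,1,1,1).

∂_2: C_2 → C_1 acts by ∂[p,q,r] = [q,r] − [p,r] + [p,q]. For instance
  ∂cde = de − ce + cd,
  ∂abc = bc − ac + ab.
This gives a 10×5 integer matrix of rank 5; reducing to Smith normal form yields diagonal entries (1,1,1,1,1).

From H_k ≅ ker(∂_k) / im(∂_{k+1}) we obtain:

  H_0: rank C_0 − rank ∂_1 = 5 − 4 = 1, and the invariant factors of ∂_1 are all 1, so H_0 = Z.
  H_1: rank ker ∂_1 − rank ∂_2 = (10 − 4) − 5 = 1, and the invariant factors of ∂_2 are all 1, so H_1 = Z.
  H_2: rank ker ∂_2 − rank ∂_3 = (5 − 5) − 0 = 0, and there is no ∂_3, so H_2 = 0.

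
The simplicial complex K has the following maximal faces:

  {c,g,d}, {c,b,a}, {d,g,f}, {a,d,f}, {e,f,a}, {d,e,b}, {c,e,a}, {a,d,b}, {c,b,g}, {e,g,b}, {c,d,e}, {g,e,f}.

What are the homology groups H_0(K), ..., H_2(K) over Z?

H_0 = Z,  H_1 = Z/2,  H_2 = 0.

We work with the vertex ordering a < b < c < d < e < f < g. The simplices of K, each written with vertices in increasing order, are:

  0-simplices (7): a, b, c, d, e, f, g
  1-simplices (18): ab, ac, ad, ae, af, bc, bd, be, bg, cd, ce, cg, de, df, dg, ef, eg, fg
  2-simplices (12): abc, abd, ace, adf, aef, bcg, bde, beg, cde, cdg, dfg, efg

Hence C_0 ≅ Z^7, C_1 ≅ Z^18, C_2 ≅ Z^12.

∂_1: C_1 → C_0 maps an edge to its endpoints' difference, ∂[p,q] = q − p. For instance
  ∂be = e − b.
This gives a 7×18 integer matrix of rank 6; reducing to Smith normal form yields diagonal entries (1,1,1,1,1,1).

The boundary map ∂_2: C_2 → C_1 maps a triangle to the signed sum of its edges. For instance
  ∂cdg = dg − cg + cd,
  ∂bde = de − be + bd.
As a 18×12 matrix over Z this has rank 12, with invariant factors (1,1,1,1,1,1,1,1,1,1,1,2).

Computing H_k = (kernel of ∂_k) / (image of ∂_{k+1}):

  H_0: rank C_0 − rank ∂_1 = 7 − 6 = 1, and the invariant factors of ∂_1 are all 1, so H_0 ≅ Z.
  H_1: rank ker ∂_1 − rank ∂_2 = (18 − 6) − 12 = 0, and ∂_2 has invariant factor 2 > 1, so H_1 ≅ Z/2.
  H_2: rank ker ∂_2 − rank ∂_3 = (12 − 12) − 0 = 0, and there is no ∂_3, so H_2 ≅ 0.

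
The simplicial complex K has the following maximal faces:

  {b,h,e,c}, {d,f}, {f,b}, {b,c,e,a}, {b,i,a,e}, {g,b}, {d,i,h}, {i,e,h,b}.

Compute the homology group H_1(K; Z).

H_1 = Z.

Fix the vertex order a < b < c < d < e < f < g < h < i and write every simplex with vertices in increasing order. Then dim K = 3 and the simplices of K are:

  0-simplices (9): a, b, c, d, e, f, g, h, i
  1-simplices (18): ab, ac, ae, ai, bc, be, bf, bg, bh, bi, ce, ch, df, dh, di, eh, ei, hi
  2-simplices (13): abc, abe, abi, ace, aei, bce, bch, beh, bei, bhi, ceh, dhi, ehi
  3-simplices (4): abce, abei, bceh, behi

giving chain groups C_0 ≅ Z^9, C_1 ≅ Z^18, C_2 ≅ Z^13, C_3 ≅ Z^4.

∂_1: C_1 → C_0 is given by ∂[p,q] = [q] − [p]. For instance
  ∂dh = h − d.
As a 9×18 matrix over Z this has rank 8, with invariant factors (1,1,1,1,1,1,1,1).

The boundary map ∂_2: C_2 → C_1 acts by ∂[p,q,r] = [q,r] − [p,r] + [p,q]. For instance
  ∂ceh = eh − ch + ce,
  ∂bhi = hi − bi + bh.
This gives a 18×13 integer matrix of rank 9; reducing to Smith normal form yields diagonal entries (1,1,1,1,1,1,1,1,1).

Boundary ∂_3: C_3 → C_2 sends each 3-simplex σ to the alternating sum Σ_i (−1)^i (σ with its i-th vertex removed). For instance
  ∂bceh = ceh − beh + bch − bce,
  ∂behi = ehi − bhi + bei − beh.
As a 13×4 matrix over Z this has rank 4, with invariant factors (1,1,1,1).

From H_k ≅ ker(∂_k) / im(∂_{k+1}) we obtain:

  H_1: rank ker ∂_1 − rank ∂_2 = (18 − 8) − 9 = 1, and the invariant factors of ∂_2 are all 1, so H_1 = Z.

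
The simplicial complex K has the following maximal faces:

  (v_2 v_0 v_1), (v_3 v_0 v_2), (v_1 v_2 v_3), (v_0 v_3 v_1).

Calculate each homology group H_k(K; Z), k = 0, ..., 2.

H_0 = Z,  H_1 = 0,  H_2 = Z.

K has 4 vertices, 6 edges, 4 triangles.
rank ∂_0 = 0, rank ∂_1 = 3 ⇒ b_0 = 4 − 0 − 3 = 1; all invariant factors of ∂_1 are 1 so no torsion. So H_0 = Z.
rank ∂_1 = 3, rank ∂_2 = 3 ⇒ b_1 = 6 − 3 − 3 = 0; all invariant factors of ∂_2 are 1 so no torsion. So H_1 = 0.
rank ∂_2 = 3, rank ∂_3 = 0 ⇒ b_2 = 4 − 3 − 0 = 1. So H_2 = Z.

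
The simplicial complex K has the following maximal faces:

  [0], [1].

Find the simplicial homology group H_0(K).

H_0 ≅ Z^2.

Fix the vertex order 0 < 1 and write every simplex with vertices in increasing order. Then dim K = 0 and the simplices of K are:

  0-simplices (2): [0], [1]

Hence C_0 ≅ Z^2.

Reading off H_k = ker ∂_k / im ∂_{k+1}:

  H_0: rank C_0 − rank ∂_1 = 2 − 0 = 2, and there is no ∂_1, so H_0 ≅ Z^2.

(K is a triangulation of a set of 2 points.)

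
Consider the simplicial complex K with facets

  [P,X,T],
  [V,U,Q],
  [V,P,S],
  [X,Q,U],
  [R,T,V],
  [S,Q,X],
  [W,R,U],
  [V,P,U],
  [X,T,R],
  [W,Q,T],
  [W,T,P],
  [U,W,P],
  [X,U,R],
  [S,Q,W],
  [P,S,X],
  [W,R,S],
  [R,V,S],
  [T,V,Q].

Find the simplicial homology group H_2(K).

K has 9 vertices, 27 edges, 18 triangles.
rank ∂_2 = 17, rank ∂_3 = 0 ⇒ b_2 = 18 − 17 − 0 = 1. So H_2 ≅ Z.

H_2 = Z.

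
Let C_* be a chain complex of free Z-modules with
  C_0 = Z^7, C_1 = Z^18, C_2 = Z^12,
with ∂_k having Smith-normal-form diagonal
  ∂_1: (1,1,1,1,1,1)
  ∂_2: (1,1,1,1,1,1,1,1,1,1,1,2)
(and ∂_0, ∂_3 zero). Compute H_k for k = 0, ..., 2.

H_0: b_0 = 7 − 0 − 6 = 1; torsion from ∂_1 factors > 1: none. So H_0 ≅ Z.
H_1: b_1 = 18 − 6 − 12 = 0; torsion from ∂_2 factors > 1: [2]. So H_1 ≅ Z/2Z.
H_2: b_2 = 12 − 12 − 0 = 0; torsion from ∂_3 factors > 1: none. So H_2 ≅ 0.

H_0 ≅ Z,  H_1 ≅ Z/2Z,  H_2 = 0.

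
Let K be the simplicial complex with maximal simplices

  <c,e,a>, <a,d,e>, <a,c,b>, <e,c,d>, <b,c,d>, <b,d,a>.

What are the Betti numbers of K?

Fix the vertex order a < b < c < d < e and write every simplex with vertices in increasing order. Then dim K = 2 and the simplices of K are:

  0-simplices (5): a, b, c, d, e
  1-simplices (9): ab, ac, ad, ae, bc, bd, cd, ce, de
  2-simplices (6): abc, abd, ace, ade, bcd, cde

giving chain groups C_0 ≅ Z^5, C_1 ≅ Z^9, C_2 ≅ Z^6.

∂_1: C_1 → C_0 maps an edge to its endpoints' difference, ∂[p,q] = q − p. For instance
  ∂bc = c − b.
This gives a 5×9 integer matrix of rank 4; reducing to Smith normal form yields diagonal entries (1,1,1,1).

∂_2: C_2 → C_1 sends each 2-simplex [p,q,r] to [q,r] − [p,r] + [p,q]. For instance
  ∂abc = bc − ac + ab,
  ∂ade = de − ae + ad.
The resulting 9×6 matrix has rank 5, and its Smith normal form has invariant factors (1,1,1,1,1).

From H_k ≅ ker(∂_k) / im(∂_{k+1}) we obtain:

  H_0: rank C_0 − rank ∂_1 = 5 − 4 = 1, and the invariant factors of ∂_1 are all 1, so H_0 = Z.
  H_1: rank ker ∂_1 − rank ∂_2 = (9 − 4) − 5 = 0, and the invariant factors of ∂_2 are all 1, so H_1 = 0.
  H_2: rank ker ∂_2 − rank ∂_3 = (6 − 5) − 0 = 1, and there is no ∂_3, so H_2 = Z.

Hence the Betti numbers are b_0 = 1, b_1 = 0, b_2 = 1.

b_0 = 1, b_1 = 0, b_2 = 1.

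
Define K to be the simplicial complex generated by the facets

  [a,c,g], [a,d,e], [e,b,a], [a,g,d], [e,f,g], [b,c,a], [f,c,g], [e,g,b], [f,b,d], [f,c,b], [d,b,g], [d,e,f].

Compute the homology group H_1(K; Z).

H_1 ≅ Z/2Z.

K has 7 vertices, 18 edges, 12 triangles.
rank ∂_1 = 6, rank ∂_2 = 12 ⇒ b_1 = 18 − 6 − 12 = 0; ∂_2 has invariant factor(s) [2] giving torsion. So H_1 = Z/2Z.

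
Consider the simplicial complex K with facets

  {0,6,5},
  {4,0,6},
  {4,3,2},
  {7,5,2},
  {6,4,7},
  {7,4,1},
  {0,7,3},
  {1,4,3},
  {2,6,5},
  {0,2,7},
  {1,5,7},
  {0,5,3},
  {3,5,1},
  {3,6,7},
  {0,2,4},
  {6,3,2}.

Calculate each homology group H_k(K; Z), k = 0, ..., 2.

Fix the vertex order 0 < 1 < 2 < 3 < 4 < 5 < 6 < 7 and write every simplex with vertices in increasing order. Then dim K = 2 and the simplices of K are:

  0-simplices (8): [0], [1], [2], [3], [4], [5], [6], [7]
  1-simplices (24): (24 of them)
  2-simplices (16): [0,2,4], [0,2,7], [0,3,5], [0,3,7], [0,4,6], [0,5,6], [1,3,4], [1,3,5], [1,4,7], [1,5,7], [2,3,4], [2,3,6], [2,5,6], [2,5,7], [3,6,7], [4,6,7]

giving chain groups C_0 ≅ Z^8, C_1 ≅ Z^24, C_2 ≅ Z^16.

The boundary map ∂_1: C_1 → C_0 is given by ∂[p,q] = [q] − [p]. For instance
  ∂[2,4] = [4] − [2].
This gives a 8×24 integer matrix of rank 7; reducing to Smith normal form yields diagonal entries (1,1,1,1,1,1,1).

∂_2: C_2 → C_1 acts by ∂[p,q,r] = [q,r] − [p,r] + [p,q]. For instance
  ∂[0,3,7] = [3,7] − [0,7] + [0,3],
  ∂[1,3,5] = [3,5] − [1,5] + [1,3].
As a 24×16 matrix over Z this has rank 15, with invariant factors (1,1,1,1,1,1,1,1,1,1,1,1,1,1,1).

Now H_k = ker ∂_k / im ∂_{k+1}, so:

  H_0: rank C_0 − rank ∂_1 = 8 − 7 = 1, and the invariant factors of ∂_1 are all 1, so H_0 ≅ Z.
  H_1: rank ker ∂_1 − rank ∂_2 = (24 − 7) − 15 = 2, and the invariant factors of ∂_2 are all 1, so H_1 ≅ Z^2.
  H_2: rank ker ∂_2 − rank ∂_3 = (16 − 15) − 0 = 1, and there is no ∂_3, so H_2 ≅ Z.

H_0 = Z,  H_1 = Z^2,  H_2 = Z.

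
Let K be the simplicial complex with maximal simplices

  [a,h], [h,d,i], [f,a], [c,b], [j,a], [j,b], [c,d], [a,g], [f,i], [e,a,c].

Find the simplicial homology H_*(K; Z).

H_0 ≅ Z,  H_1 ≅ Z^3,  H_2 = 0.

Order the vertices as a < b < c < d < e < f < g < h < i < j. Listing each simplex with vertices in this order, K has dimension 2 with simplices:

  0-simplices (10): a, b, c, d, e, f, g, h, i, j
  1-simplices (14): ac, ae, af, ag, ah, aj, bc, bj, cd, ce, dh, di, fi, hi
  2-simplices (2): ace, dhi

giving chain groups C_0 ≅ Z^10, C_1 ≅ Z^14, C_2 ≅ Z^2.

Boundary ∂_1: C_1 → C_0 sends each edge [p,q] (with p < q) to q − p.
This gives a 10×14 integer matrix of rank 9; reducing to Smith normal form yields diagonal entries (1,1,1,1,1,1,1,1,1).

The boundary map ∂_2: C_2 → C_1 acts by ∂[p,q,r] = [q,r] − [p,r] + [p,q]. For instance
  ∂dhi = hi − di + dh,
  ∂ace = ce − ae + ac.
This gives a 14×2 integer matrix of rank 2; reducing to Smith normal form yields diagonal entries (1,1).

From H_k ≅ ker(∂_k) / im(∂_{k+1}) we obtain:

  H_0: rank C_0 − rank ∂_1 = 10 − 9 = 1, and the invariant factors of ∂_1 are all 1, so H_0 = Z.
  H_1: rank ker ∂_1 − rank ∂_2 = (14 − 9) − 2 = 3, and the invariant factors of ∂_2 are all 1, so H_1 = Z^3.
  H_2: rank ker ∂_2 − rank ∂_3 = (2 − 2) − 0 = 0, and there is no ∂_3, so H_2 = 0.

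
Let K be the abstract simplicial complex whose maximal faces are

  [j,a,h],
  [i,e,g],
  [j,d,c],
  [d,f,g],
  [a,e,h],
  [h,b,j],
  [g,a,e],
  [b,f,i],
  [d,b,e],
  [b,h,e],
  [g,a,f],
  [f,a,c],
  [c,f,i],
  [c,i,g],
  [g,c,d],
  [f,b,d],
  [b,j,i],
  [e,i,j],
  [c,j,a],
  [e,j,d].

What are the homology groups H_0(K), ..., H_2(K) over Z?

H_0 ≅ Z,  H_1 ≅ Z ⊕ Z/2,  H_2 = 0.

Fix the vertex order a < b < c < d < e < f < g < h < i < j and write every simplex with vertices in increasing order. Then dim K = 2 and the simplices of K are:

  0-simplices (10): a, b, c, d, e, f, g, h, i, j
  1-simplices (30): ac, ae, af, ag, ah, aj, bd, be, bf, bh, bi, bj, cd, cf, cg, ci, cj, de, df, dg, dj, eg, eh, ei, ej, fg, fi, gi, hj, ij
  2-simplices (20): acf, acj, aeg, aeh, afg, ahj, bde, bdf, beh, bfi, bhj, bij, cdg, cdj, cfi, cgi, dej, dfg, egi, eij

Hence C_0 ≅ Z^10, C_1 ≅ Z^30, C_2 ≅ Z^20.

The boundary map ∂_1: C_1 → C_0 sends each edge [p,q] (with p < q) to q − p.
This gives a 10×30 integer matrix of rank 9; reducing to Smith normal form yields diagonal entries (1,1,1,1,1,1,1,1,1).

Boundary ∂_2: C_2 → C_1 acts by ∂[p,q,r] = [q,r] − [p,r] + [p,q]. For instance
  ∂cdg = dg − cg + cd,
  ∂aeh = eh − ah + ae.
As a 30×20 matrix over Z this has rank 20, with invariant factors (1,1,1,1,1,1,1,1,1,1,1,1,1,1,1,1,1,1,1,2).

From H_k ≅ ker(∂_k) / im(∂_{k+1}) we obtain:

  H_0: rank C_0 − rank ∂_1 = 10 − 9 = 1, and the invariant factors of ∂_1 are all 1, so H_0 ≅ Z.
  H_1: rank ker ∂_1 − rank ∂_2 = (30 − 9) − 20 = 1, and ∂_2 has invariant factor 2 > 1, so H_1 ≅ Z ⊕ Z/2.
  H_2: rank ker ∂_2 − rank ∂_3 = (20 − 20) − 0 = 0, and there is no ∂_3, so H_2 ≅ 0.

As a check, the Euler characteristic is 10 − 30 + 20 = 0, which agrees with 1 − 1 + 0 = 0.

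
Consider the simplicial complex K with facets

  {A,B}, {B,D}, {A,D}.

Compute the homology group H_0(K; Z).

H_0 = Z.

Order the vertices as A < B < D. Listing each simplex with vertices in this order, K has dimension 1 with simplices:

  0-simplices (3): A, B, D
  1-simplices (3): AB, AD, BD

Hence C_0 ≅ Z^3, C_1 ≅ Z^3.

Boundary ∂_1: C_1 → C_0 sends each edge [p,q] (with p < q) to q − p. For instance
  ∂AD = D − A.
As a 3×3 matrix over Z this has rank 2, with invariant factors (1,1).

Reading off H_k = ker ∂_k / im ∂_{k+1}:

  H_0: rank C_0 − rank ∂_1 = 3 − 2 = 1, and the invariant factors of ∂_1 are all 1, so H_0 ≅ Z.

(K is a triangulation of the circle S^1.)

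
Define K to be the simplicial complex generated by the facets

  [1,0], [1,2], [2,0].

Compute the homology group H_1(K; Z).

H_1 ≅ Z.

Take the total order 0 < 1 < 2 on the vertex set. Then K (dimension 1) consists of the simplices:

  0-simplices (3): [0], [1], [2]
  1-simplices (3): [0,1], [0,2], [1,2]

so the chain groups are C_0 ≅ Z^3, C_1 ≅ Z^3.

The boundary map ∂_1: C_1 → C_0 sends each edge [p,q] (with p < q) to q − p.
This gives a 3×3 integer matrix of rank 2; reducing to Smith normal form yields diagonal entries (1,1).

Computing H_k = (kernel of ∂_k) / (image of ∂_{k+1}):

  H_1: rank ker ∂_1 − rank ∂_2 = (3 − 2) − 0 = 1, and there is no ∂_2, so H_1 ≅ Z.

(K is a triangulation of the circle S^1.)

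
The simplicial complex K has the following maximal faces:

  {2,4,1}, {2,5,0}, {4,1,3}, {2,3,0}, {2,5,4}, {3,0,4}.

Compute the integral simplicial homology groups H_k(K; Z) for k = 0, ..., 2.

H_0 ≅ Z,  H_1 ≅ Z,  H_2 = 0.

We work with the vertex ordering 0 < 1 < 2 < 3 < 4 < 5. The simplices of K, each written with vertices in increasing order, are:

  0-simplices (6): [0], [1], [2], [3], [4], [5]
  1-simplices (12): [0,2], [0,3], [0,4], [0,5], [1,2], [1,3], [1,4], [2,3], [2,4], [2,5], [3,4], [4,5]
  2-simplices (6): [0,2,3], [0,2,5], [0,3,4], [1,2,4], [1,3,4], [2,4,5]

Hence C_0 ≅ Z^6, C_1 ≅ Z^12, C_2 ≅ Z^6.

Boundary ∂_1: C_1 → C_0 sends each edge [p,q] (with p < q) to q − p.
This gives a 6×12 integer matrix of rank 5; reducing to Smith normal form yields diagonal entries (1,1,1,1,1).

∂_2: C_2 → C_1 maps a triangle to the signed sum of its edges. For instance
  ∂[0,2,5] = [2,5] − [0,5] + [0,2],
  ∂[0,3,4] = [3,4] − [0,4] + [0,3].
The 12×6 boundary matrix has rank 6 and Smith normal form diag(1,1,1,1,1,1).

Now H_k = ker ∂_k / im ∂_{k+1}, so:

  H_0: rank C_0 − rank ∂_1 = 6 − 5 = 1, and the invariant factors of ∂_1 are all 1, so H_0 ≅ Z.
  H_1: rank ker ∂_1 − rank ∂_2 = (12 − 5) − 6 = 1, and the invariant factors of ∂_2 are all 1, so H_1 ≅ Z.
  H_2: rank ker ∂_2 − rank ∂_3 = (6 − 6) − 0 = 0, and there is no ∂_3, so H_2 ≅ 0.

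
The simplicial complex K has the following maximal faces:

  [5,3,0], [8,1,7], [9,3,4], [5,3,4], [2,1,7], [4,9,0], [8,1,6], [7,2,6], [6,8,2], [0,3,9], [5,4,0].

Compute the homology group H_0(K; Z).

Take the total order 0 < 1 < 2 < 3 < 4 < 5 < 6 < 7 < 8 < 9 on the vertex set. Then K (dimension 2) consists of the simplices:

  0-simplices (10): [0], [1], [2], [3], [4], [5], [6], [7], [8], [9]
  1-simplices (19): [0,3], [0,4], [0,5], [0,9], [1,2], [1,6], [1,7], [1,8], [2,6], [2,7], [2,8], [3,4], [3,5], [3,9], [4,5], [4,9], [6,7], [6,8], [7,8]
  2-simplices (11): [0,3,5], [0,3,9], [0,4,5], [0,4,9], [1,2,7], [1,6,8], [1,7,8], [2,6,7], [2,6,8], [3,4,5], [3,4,9]

giving chain groups C_0 ≅ Z^10, C_1 ≅ Z^19, C_2 ≅ Z^11.

Boundary ∂_1: C_1 → C_0 maps an edge to its endpoints' difference, ∂[p,q] = q − p.
The resulting 10×19 matrix has rank 8, and its Smith normal form has invariant factors (1,1,1,1,1,1,1,1).

Boundary ∂_2: C_2 → C_1 acts by ∂[p,q,r] = [q,r] − [p,r] + [p,q]. For instance
  ∂[1,2,7] = [2,7] − [1,7] + [1,2],
  ∂[3,4,9] = [4,9] − [3,9] + [3,4].
The resulting 19×11 matrix has rank 10, and its Smith normal form has invariant factors (1,1,1,1,1,1,1,1,1,1).

Now H_k = ker ∂_k / im ∂_{k+1}, so:

  H_0: rank C_0 − rank ∂_1 = 10 − 8 = 2, and the invariant factors of ∂_1 are all 1, so H_0 = Z^2.

H_0 ≅ Z^2.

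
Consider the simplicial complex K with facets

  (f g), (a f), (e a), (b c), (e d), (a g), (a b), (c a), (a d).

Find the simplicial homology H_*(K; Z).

H_0 ≅ Z,  H_1 ≅ Z^3.

Fix the vertex order a < b < c < d < e < f < g and write every simplex with vertices in increasing order. Then dim K = 1 and the simplices of K are:

  0-simplices (7): a, b, c, d, e, f, g
  1-simplices (9): ab, ac, ad, ae, af, ag, bc, de, fg

Hence C_0 ≅ Z^7, C_1 ≅ Z^9.

∂_1: C_1 → C_0 is given by ∂[p,q] = [q] − [p]. For instance
  ∂ae = e − a.
As a 7×9 matrix over Z this has rank 6, with invariant factors (1,1,1,1,1,1).

From H_k ≅ ker(∂_k) / im(∂_{k+1}) we obtain:

  H_0: rank C_0 − rank ∂_1 = 7 − 6 = 1, and the invariant factors of ∂_1 are all 1, so H_0 ≅ Z.
  H_1: rank ker ∂_1 − rank ∂_2 = (9 − 6) − 0 = 3, and there is no ∂_2, so H_1 ≅ Z^3.

As a check, the Euler characteristic is 7 − 9 = -2, which agrees with 1 − 3 = -2.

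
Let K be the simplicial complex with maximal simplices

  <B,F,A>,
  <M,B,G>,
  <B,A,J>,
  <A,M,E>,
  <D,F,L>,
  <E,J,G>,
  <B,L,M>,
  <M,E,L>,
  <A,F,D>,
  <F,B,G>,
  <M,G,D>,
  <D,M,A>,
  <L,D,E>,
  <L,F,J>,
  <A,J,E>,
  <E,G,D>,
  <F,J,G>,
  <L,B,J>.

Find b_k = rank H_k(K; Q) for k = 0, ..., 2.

We work with the vertex ordering A < B < D < E < F < G < J < L < M. The simplices of K, each written with vertices in increasing order, are:

  0-simplices (9): A, B, D, E, F, G, J, L, M
  1-simplices (27): AB, AD, AE, AF, AJ, AM, BF, BG, BJ, BL, BM, DE, DF, DG, DL, DM, EG, EJ, EL, EM, FG, FJ, FL, GJ, GM, JL, LM
  2-simplices (18): ABF, ABJ, ADF, ADM, AEJ, AEM, BFG, BGM, BJL, BLM, DEG, DEL, DFL, DGM, EGJ, ELM, FGJ, FJL

giving chain groups C_0 ≅ Z^9, C_1 ≅ Z^27, C_2 ≅ Z^18.

∂_1: C_1 → C_0 maps an edge to its endpoints' difference, ∂[p,q] = q − p. For instance
  ∂AD = D − A.
The 9×27 boundary matrix has rank 8 and Smith normal form diag(1,1,1,1,1,1,1,1).

The boundary map ∂_2: C_2 → C_1 acts by ∂[p,q,r] = [q,r] − [p,r] + [p,q]. For instance
  ∂ELM = LM − EM + EL,
  ∂ADF = DF − AF + AD.
The 27×18 boundary matrix has rank 18 and Smith normal form diag(1,1,1,1,1,1,1,1,1,1,1,1,1,1,1,1,1,2).

From H_k ≅ ker(∂_k) / im(∂_{k+1}) we obtain:

  H_0: rank C_0 − rank ∂_1 = 9 − 8 = 1, and the invariant factors of ∂_1 are all 1, so H_0 ≅ Z.
  H_1: rank ker ∂_1 − rank ∂_2 = (27 − 8) − 18 = 1, and ∂_2 has invariant factor 2 > 1, so H_1 ≅ Z ⊕ Z_2.
  H_2: rank ker ∂_2 − rank ∂_3 = (18 − 18) − 0 = 0, and there is no ∂_3, so H_2 ≅ 0.

As a check, the Euler characteristic is 9 − 27 + 18 = 0, which agrees with 1 − 1 + 0 = 0.

Hence the Betti numbers are b_0 = 1, b_1 = 1, b_2 = 0.

b_0 = 1, b_1 = 1, b_2 = 0.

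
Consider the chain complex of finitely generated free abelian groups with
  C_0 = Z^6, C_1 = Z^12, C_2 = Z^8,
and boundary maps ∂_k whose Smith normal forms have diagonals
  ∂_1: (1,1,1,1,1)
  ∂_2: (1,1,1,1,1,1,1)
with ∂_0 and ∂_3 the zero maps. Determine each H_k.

H_0 = Z,  H_1 = 0,  H_2 = Z.

H_0: b_0 = 6 − 0 − 5 = 1; torsion from ∂_1 factors > 1: none. So H_0 = Z.
H_1: b_1 = 12 − 5 − 7 = 0; torsion from ∂_2 factors > 1: none. So H_1 = 0.
H_2: b_2 = 8 − 7 − 0 = 1; torsion from ∂_3 factors > 1: none. So H_2 = Z.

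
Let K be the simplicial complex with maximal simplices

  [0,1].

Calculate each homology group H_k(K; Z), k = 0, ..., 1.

Take the total order 0 < 1 on the vertex set. Then K (dimension 1) consists of the simplices:

  0-simplices (2): [0], [1]
  1-simplices (1): [0,1]

Hence C_0 ≅ Z^2, C_1 ≅ Z^1.

The boundary map ∂_1: C_1 → C_0 maps an edge to its endpoints' difference, ∂[p,q] = q − p. For instance
  ∂[0,1] = [1] − [0].
This gives a 2×1 integer matrix of rank 1; reducing to Smith normal form yields diagonal entries (1).

Now H_k = ker ∂_k / im ∂_{k+1}, so:

  H_0: rank C_0 − rank ∂_1 = 2 − 1 = 1, and the invariant factors of ∂_1 are all 1, so H_0 = Z.
  H_1: rank ker ∂_1 − rank ∂_2 = (1 − 1) − 0 = 0, and there is no ∂_2, so H_1 = 0.

H_0 ≅ Z,  H_1 = 0.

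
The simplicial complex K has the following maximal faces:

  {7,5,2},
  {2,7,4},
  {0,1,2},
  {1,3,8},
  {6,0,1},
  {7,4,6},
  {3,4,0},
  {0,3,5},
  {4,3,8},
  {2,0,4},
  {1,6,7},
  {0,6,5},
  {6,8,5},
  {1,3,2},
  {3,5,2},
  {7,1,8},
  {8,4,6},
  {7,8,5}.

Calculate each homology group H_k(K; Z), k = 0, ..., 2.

Order the vertices as 0 < 1 < 2 < 3 < 4 < 5 < 6 < 7 < 8. Listing each simplex with vertices in this order, K has dimension 2 with simplices:

  0-simplices (9): [0], [1], [2], [3], [4], [5], [6], [7], [8]
  1-simplices (27): (27 of them)
  2-simplices (18): [0,1,2], [0,1,6], [0,2,4], [0,3,4], [0,3,5], [0,5,6], [1,2,3], [1,3,8], [1,6,7], [1,7,8], [2,3,5], [2,4,7], [2,5,7], [3,4,8], [4,6,7], [4,6,8], [5,6,8], [5,7,8]

Hence C_0 ≅ Z^9, C_1 ≅ Z^27, C_2 ≅ Z^18.

The boundary map ∂_1: C_1 → C_0 is given by ∂[p,q] = [q] − [p].
The 9×27 boundary matrix has rank 8 and Smith normal form diag(1,1,1,1,1,1,1,1).

The boundary map ∂_2: C_2 → C_1 acts by ∂[p,q,r] = [q,r] − [p,r] + [p,q]. For instance
  ∂[5,6,8] = [6,8] − [5,8] + [5,6],
  ∂[1,2,3] = [2,3] − [1,3] + [1,2].
The resulting 27×18 matrix has rank 18, and its Smith normal form has invariant factors (1,1,1,1,1,1,1,1,1,1,1,1,1,1,1,1,1,2).

Now H_k = ker ∂_k / im ∂_{k+1}, so:

  H_0: rank C_0 − rank ∂_1 = 9 − 8 = 1, and the invariant factors of ∂_1 are all 1, so H_0 = Z.
  H_1: rank ker ∂_1 − rank ∂_2 = (27 − 8) − 18 = 1, and ∂_2 has invariant factor 2 > 1, so H_1 = Z ⊕ Z/2.
  H_2: rank ker ∂_2 − rank ∂_3 = (18 − 18) − 0 = 0, and there is no ∂_3, so H_2 = 0.

(K is a triangulation of the Klein bottle.)

H_0 ≅ Z,  H_1 ≅ Z ⊕ Z/2,  H_2 = 0.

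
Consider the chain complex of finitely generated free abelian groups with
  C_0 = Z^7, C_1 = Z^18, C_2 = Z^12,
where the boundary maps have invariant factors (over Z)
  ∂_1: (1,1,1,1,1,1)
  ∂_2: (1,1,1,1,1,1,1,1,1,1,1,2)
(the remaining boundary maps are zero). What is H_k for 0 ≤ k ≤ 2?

H_0: b_0 = 7 − 0 − 6 = 1; torsion from ∂_1 factors > 1: none. So H_0 = Z.
H_1: b_1 = 18 − 6 − 12 = 0; torsion from ∂_2 factors > 1: [2]. So H_1 = Z/2Z.
H_2: b_2 = 12 − 12 − 0 = 0; torsion from ∂_3 factors > 1: none. So H_2 = 0.

H_0 = Z,  H_1 = Z/2Z,  H_2 = 0.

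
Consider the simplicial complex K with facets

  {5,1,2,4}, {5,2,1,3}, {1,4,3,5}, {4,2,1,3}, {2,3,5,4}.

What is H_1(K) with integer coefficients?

Order the vertices as 1 < 2 < 3 < 4 < 5. Listing each simplex with vertices in this order, K has dimension 3 with simplices:

  0-simplices (5): [1], [2], [3], [4], [5]
  1-simplices (10): [1,2], [1,3], [1,4], [1,5], [2,3], [2,4], [2,5], [3,4], [3,5], [4,5]
  2-simplices (10): [1,2,3], [1,2,4], [1,2,5], [1,3,4], [1,3,5], [1,4,5], [2,3,4], [2,3,5], [2,4,5], [3,4,5]
  3-simplices (5): [1,2,3,4], [1,2,3,5], [1,2,4,5], [1,3,4,5], [2,3,4,5]

so the chain groups are C_0 ≅ Z^5, C_1 ≅ Z^10, C_2 ≅ Z^10, C_3 ≅ Z^5.

Boundary ∂_1: C_1 → C_0 is given by ∂[p,q] = [q] − [p]. For instance
  ∂[1,3] = [3] − [1].
The 5×10 boundary matrix has rank 4 and Smith normal form diag(1,1,1,1).

∂_2: C_2 → C_1 sends each 2-simplex [p,q,r] to [q,r] − [p,r] + [p,q]. For instance
  ∂[1,3,4] = [3,4] − [1,4] + [1,3],
  ∂[2,3,4] = [3,4] − [2,4] + [2,3].
The resulting 10×10 matrix has rank 6, and its Smith normal form has invariant factors (1,1,1,1,1,1).

∂_3: C_3 → C_2 sends each 3-simplex σ to the alternating sum Σ_i (−1)^i (σ with its i-th vertex removed). For instance
  ∂[1,3,4,5] = [3,4,5] − [1,4,5] + [1,3,5] − [1,3,4],
  ∂[1,2,3,5] = [2,3,5] − [1,3,5] + [1,2,5] − [1,2,3].
The 10×5 boundary matrix has rank 4 and Smith normal form diag(1,1,1,1).

Reading off H_k = ker ∂_k / im ∂_{k+1}:

  H_1: rank ker ∂_1 − rank ∂_2 = (10 − 4) − 6 = 0, and the invariant factors of ∂_2 are all 1, so H_1 = 0.

H_1 ≅ 0.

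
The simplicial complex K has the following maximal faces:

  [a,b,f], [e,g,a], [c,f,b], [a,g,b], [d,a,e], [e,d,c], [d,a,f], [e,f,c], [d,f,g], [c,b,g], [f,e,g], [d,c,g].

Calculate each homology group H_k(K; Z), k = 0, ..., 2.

H_0 ≅ Z,  H_1 ≅ Z/2,  H_2 = 0.

Order the vertices as a < b < c < d < e < f < g. Listing each simplex with vertices in this order, K has dimension 2 with simplices:

  0-simplices (7): a, b, c, d, e, f, g
  1-simplices (18): ab, ad, ae, af, ag, bc, bf, bg, cd, ce, cf, cg, de, df, dg, ef, eg, fg
  2-simplices (12): abf, abg, ade, adf, aeg, bcf, bcg, cde, cdg, cef, dfg, efg

Hence C_0 ≅ Z^7, C_1 ≅ Z^18, C_2 ≅ Z^12.

Boundary ∂_1: C_1 → C_0 maps an edge to its endpoints' difference, ∂[p,q] = q − p.
The 7×18 boundary matrix has rank 6 and Smith normal form diag(1,1,1,1,1,1).

The boundary map ∂_2: C_2 → C_1 maps a triangle to the signed sum of its edges. For instance
  ∂adf = df − af + ad,
  ∂bcg = cg − bg + bc.
As a 18×12 matrix over Z this has rank 12, with invariant factors (1,1,1,1,1,1,1,1,1,1,1,2).

Computing H_k = (kernel of ∂_k) / (image of ∂_{k+1}):

  H_0: rank C_0 − rank ∂_1 = 7 − 6 = 1, and the invariant factors of ∂_1 are all 1, so H_0 ≅ Z.
  H_1: rank ker ∂_1 − rank ∂_2 = (18 − 6) − 12 = 0, and ∂_2 has invariant factor 2 > 1, so H_1 ≅ Z/2.
  H_2: rank ker ∂_2 − rank ∂_3 = (12 − 12) − 0 = 0, and there is no ∂_3, so H_2 ≅ 0.

As a check, the Euler characteristic is 7 − 18 + 12 = 1, which agrees with 1 − 0 + 0 = 1.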